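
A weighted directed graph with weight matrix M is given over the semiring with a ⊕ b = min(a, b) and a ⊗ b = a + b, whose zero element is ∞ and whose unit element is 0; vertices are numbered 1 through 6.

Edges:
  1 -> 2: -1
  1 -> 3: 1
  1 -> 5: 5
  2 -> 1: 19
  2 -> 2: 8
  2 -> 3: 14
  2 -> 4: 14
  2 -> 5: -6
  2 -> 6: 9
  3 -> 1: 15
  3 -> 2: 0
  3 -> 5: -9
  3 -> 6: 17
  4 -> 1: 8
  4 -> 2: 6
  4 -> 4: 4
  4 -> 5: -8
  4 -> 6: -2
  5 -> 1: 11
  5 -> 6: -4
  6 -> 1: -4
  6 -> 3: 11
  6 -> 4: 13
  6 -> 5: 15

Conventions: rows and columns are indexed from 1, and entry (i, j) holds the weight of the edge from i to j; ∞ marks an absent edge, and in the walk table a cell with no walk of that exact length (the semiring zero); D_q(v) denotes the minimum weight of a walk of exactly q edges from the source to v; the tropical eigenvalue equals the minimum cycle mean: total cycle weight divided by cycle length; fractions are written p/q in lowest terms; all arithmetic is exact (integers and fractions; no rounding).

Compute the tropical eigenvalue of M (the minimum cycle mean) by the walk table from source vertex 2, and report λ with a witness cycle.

q=0: [∞, 0, ∞, ∞, ∞, ∞]
q=1: [19, 8, 14, 14, -6, 9]
q=2: [5, 14, 20, 18, 2, -10]
q=3: [-14, 4, 1, 3, 5, -2]
q=4: [-6, -15, -13, 7, -9, 1]
q=5: [-3, -13, -5, -1, -22, -13]
q=6: [-17, -5, -2, 0, -19, -26]
Optimal cycle mean attained by: cycle 1->3->5->6->1, total 1 + (-9) + (-4) + (-4), length 4.
Answer: λ = -4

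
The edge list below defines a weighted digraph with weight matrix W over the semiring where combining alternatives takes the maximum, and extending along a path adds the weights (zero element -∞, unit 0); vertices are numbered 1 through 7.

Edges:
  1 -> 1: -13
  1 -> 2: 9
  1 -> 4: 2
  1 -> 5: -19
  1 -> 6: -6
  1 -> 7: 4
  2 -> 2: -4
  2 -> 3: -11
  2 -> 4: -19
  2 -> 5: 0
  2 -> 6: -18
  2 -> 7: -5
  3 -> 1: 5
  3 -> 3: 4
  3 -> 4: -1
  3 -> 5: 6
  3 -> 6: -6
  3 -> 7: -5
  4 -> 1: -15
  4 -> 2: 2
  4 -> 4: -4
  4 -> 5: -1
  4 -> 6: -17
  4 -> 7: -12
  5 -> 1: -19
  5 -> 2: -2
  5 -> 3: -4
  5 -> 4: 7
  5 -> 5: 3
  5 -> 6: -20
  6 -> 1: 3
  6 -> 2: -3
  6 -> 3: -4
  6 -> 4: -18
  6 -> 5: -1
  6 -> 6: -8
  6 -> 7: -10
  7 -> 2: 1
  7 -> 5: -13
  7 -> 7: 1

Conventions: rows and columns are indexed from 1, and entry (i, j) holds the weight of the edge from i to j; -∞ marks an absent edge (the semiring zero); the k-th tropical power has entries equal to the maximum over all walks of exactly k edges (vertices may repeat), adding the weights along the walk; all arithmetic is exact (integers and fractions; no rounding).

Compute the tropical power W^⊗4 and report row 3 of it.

W^⊗2:
  [-3, 5, -2, -2, 9, -9, 5]
  [-6, -2, -4, 7, 3, -17, -4]
  [9, 14, 8, 13, 10, -1, 9]
  [-14, -2, -5, 6, 2, -16, -3]
  [1, 9, 0, 10, 6, -10, -5]
  [1, 12, 0, 6, 2, -3, 7]
  [-32, 2, -10, -6, 1, -17, 2]
W^⊗3:
  [3, 7, 5, 16, 12, -8, 6]
  [1, 9, 0, 10, 6, -10, -2]
  [13, 18, 12, 17, 14, 3, 13]
  [0, 8, -1, 9, 5, -11, -2]
  [5, 12, 4, 13, 9, -5, 5]
  [5, 10, 4, 9, 12, -5, 8]
  [-5, 3, -3, 8, 4, -16, 3]
W^⊗4:
  [10, 18, 9, 19, 15, -1, 7]
  [5, 12, 4, 13, 9, -5, 5]
  [17, 22, 16, 21, 18, 7, 17]
  [4, 11, 3, 12, 8, -6, 4]
  [9, 15, 8, 16, 12, -1, 9]
  [9, 14, 8, 19, 15, -1, 9]
  [2, 10, 1, 11, 7, -9, 4]
Answer: row 3 of W^⊗4 = [17, 22, 16, 21, 18, 7, 17]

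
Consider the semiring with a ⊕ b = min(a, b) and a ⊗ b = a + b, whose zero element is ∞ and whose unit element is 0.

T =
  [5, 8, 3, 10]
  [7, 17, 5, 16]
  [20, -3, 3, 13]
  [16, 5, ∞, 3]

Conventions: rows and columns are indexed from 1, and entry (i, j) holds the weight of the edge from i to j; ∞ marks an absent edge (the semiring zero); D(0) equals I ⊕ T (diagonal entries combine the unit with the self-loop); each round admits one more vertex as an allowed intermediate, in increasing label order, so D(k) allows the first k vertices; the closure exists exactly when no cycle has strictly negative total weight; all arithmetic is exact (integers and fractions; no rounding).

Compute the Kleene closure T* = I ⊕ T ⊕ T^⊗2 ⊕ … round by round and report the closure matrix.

D(0):
  [0, 8, 3, 10]
  [7, 0, 5, 16]
  [20, -3, 0, 13]
  [16, 5, ∞, 0]
D(1):
  [0, 8, 3, 10]
  [7, 0, 5, 16]
  [20, -3, 0, 13]
  [16, 5, 19, 0]
D(2):
  [0, 8, 3, 10]
  [7, 0, 5, 16]
  [4, -3, 0, 13]
  [12, 5, 10, 0]
D(3):
  [0, 0, 3, 10]
  [7, 0, 5, 16]
  [4, -3, 0, 13]
  [12, 5, 10, 0]
D(4):
  [0, 0, 3, 10]
  [7, 0, 5, 16]
  [4, -3, 0, 13]
  [12, 5, 10, 0]
Answer: T* = [[0, 0, 3, 10], [7, 0, 5, 16], [4, -3, 0, 13], [12, 5, 10, 0]]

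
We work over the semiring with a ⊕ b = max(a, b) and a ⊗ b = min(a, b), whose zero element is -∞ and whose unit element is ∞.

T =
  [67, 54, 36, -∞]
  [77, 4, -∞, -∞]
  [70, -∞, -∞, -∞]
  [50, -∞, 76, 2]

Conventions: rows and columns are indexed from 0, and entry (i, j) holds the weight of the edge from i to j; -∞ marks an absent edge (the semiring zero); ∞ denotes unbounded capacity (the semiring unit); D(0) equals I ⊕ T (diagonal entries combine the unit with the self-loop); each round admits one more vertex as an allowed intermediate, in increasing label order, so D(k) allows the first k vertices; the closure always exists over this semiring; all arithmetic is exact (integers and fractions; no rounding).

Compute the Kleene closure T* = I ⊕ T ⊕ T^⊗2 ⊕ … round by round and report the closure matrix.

D(0):
  [∞, 54, 36, -∞]
  [77, ∞, -∞, -∞]
  [70, -∞, ∞, -∞]
  [50, -∞, 76, ∞]
D(1):
  [∞, 54, 36, -∞]
  [77, ∞, 36, -∞]
  [70, 54, ∞, -∞]
  [50, 50, 76, ∞]
D(2):
  [∞, 54, 36, -∞]
  [77, ∞, 36, -∞]
  [70, 54, ∞, -∞]
  [50, 50, 76, ∞]
D(3):
  [∞, 54, 36, -∞]
  [77, ∞, 36, -∞]
  [70, 54, ∞, -∞]
  [70, 54, 76, ∞]
D(4):
  [∞, 54, 36, -∞]
  [77, ∞, 36, -∞]
  [70, 54, ∞, -∞]
  [70, 54, 76, ∞]
Answer: T* = [[∞, 54, 36, -∞], [77, ∞, 36, -∞], [70, 54, ∞, -∞], [70, 54, 76, ∞]]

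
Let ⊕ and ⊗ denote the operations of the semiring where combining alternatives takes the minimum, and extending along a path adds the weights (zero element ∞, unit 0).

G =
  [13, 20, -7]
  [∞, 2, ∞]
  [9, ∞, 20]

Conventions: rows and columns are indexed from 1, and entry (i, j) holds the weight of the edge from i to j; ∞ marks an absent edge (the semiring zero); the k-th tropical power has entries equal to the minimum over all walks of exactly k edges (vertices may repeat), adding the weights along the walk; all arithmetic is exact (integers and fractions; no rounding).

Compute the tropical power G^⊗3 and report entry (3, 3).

G^⊗2:
  [2, 22, 6]
  [∞, 4, ∞]
  [22, 29, 2]
G^⊗3:
  [15, 22, -5]
  [∞, 6, ∞]
  [11, 31, 15]
Key observation: the optimum is the walk 3->1->1->3, with weight 9 + 13 + (-7) = 15.
Optimal value attained by: walk 3->1->1->3.
Answer: (G^⊗3)[3][3] = 15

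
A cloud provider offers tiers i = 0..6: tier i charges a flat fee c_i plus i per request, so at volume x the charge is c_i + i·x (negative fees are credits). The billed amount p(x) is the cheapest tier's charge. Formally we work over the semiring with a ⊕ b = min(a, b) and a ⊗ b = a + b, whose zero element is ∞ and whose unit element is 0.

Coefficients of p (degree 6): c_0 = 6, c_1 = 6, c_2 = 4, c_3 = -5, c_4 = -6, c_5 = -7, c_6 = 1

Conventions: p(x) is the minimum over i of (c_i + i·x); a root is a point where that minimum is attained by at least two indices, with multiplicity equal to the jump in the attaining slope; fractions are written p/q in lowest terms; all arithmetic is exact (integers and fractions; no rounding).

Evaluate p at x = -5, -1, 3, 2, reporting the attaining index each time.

p(-5) = min(6+0·(-5)=6, 6+1·(-5)=1, 4+2·(-5)=-6, -5+3·(-5)=-20, -6+4·(-5)=-26, -7+5·(-5)=-32, 1+6·(-5)=-29) = -32 (attained by i=5)
p(-1) = min(6+0·(-1)=6, 6+1·(-1)=5, 4+2·(-1)=2, -5+3·(-1)=-8, -6+4·(-1)=-10, -7+5·(-1)=-12, 1+6·(-1)=-5) = -12 (attained by i=5)
p(3) = min(6+0·3=6, 6+1·3=9, 4+2·3=10, -5+3·3=4, -6+4·3=6, -7+5·3=8, 1+6·3=19) = 4 (attained by i=3)
p(2) = min(6+0·2=6, 6+1·2=8, 4+2·2=8, -5+3·2=1, -6+4·2=2, -7+5·2=3, 1+6·2=13) = 1 (attained by i=3)
Answer: p(-5) = -32; p(-1) = -12; p(3) = 4; p(2) = 1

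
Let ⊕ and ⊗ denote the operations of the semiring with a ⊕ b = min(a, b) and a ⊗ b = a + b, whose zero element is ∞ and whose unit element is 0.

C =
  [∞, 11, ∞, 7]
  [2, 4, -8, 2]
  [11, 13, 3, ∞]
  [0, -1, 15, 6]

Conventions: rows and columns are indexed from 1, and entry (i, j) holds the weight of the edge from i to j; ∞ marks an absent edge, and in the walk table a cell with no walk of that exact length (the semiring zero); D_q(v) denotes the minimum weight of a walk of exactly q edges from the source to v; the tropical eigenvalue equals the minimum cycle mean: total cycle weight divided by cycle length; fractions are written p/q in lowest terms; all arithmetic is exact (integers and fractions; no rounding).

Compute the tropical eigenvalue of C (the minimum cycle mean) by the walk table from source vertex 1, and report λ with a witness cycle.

q=0: [0, ∞, ∞, ∞]
q=1: [∞, 11, ∞, 7]
q=2: [7, 6, 3, 13]
q=3: [8, 10, -2, 8]
q=4: [8, 7, 1, 12]
Optimal cycle mean attained by: cycle 2->4->2, total 2 + (-1), length 2.
Answer: λ = 1/2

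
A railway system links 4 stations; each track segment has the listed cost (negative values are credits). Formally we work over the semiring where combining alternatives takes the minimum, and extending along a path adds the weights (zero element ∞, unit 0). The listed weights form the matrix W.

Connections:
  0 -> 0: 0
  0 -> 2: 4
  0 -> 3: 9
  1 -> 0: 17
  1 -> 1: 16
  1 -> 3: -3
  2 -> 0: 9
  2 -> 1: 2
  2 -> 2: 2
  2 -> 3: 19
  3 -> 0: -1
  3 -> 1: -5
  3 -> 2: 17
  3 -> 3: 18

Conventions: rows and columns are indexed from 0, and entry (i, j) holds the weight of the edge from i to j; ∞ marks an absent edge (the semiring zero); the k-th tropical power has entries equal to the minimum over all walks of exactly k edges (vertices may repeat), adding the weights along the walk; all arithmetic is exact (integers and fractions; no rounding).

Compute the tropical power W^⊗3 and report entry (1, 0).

W^⊗2:
  [0, 4, 4, 9]
  [-4, -8, 14, 13]
  [9, 4, 4, -1]
  [-1, 11, 3, -8]
W^⊗3:
  [0, 4, 4, 1]
  [-4, 8, 0, -11]
  [-2, -6, 6, 1]
  [-9, -13, 3, 8]
Key observation: the optimum is the walk 1->3->0->0, with weight (-3) + (-1) + 0 = -4.
Optimal value attained by: walk 1->3->0->0.
Answer: (W^⊗3)[1][0] = -4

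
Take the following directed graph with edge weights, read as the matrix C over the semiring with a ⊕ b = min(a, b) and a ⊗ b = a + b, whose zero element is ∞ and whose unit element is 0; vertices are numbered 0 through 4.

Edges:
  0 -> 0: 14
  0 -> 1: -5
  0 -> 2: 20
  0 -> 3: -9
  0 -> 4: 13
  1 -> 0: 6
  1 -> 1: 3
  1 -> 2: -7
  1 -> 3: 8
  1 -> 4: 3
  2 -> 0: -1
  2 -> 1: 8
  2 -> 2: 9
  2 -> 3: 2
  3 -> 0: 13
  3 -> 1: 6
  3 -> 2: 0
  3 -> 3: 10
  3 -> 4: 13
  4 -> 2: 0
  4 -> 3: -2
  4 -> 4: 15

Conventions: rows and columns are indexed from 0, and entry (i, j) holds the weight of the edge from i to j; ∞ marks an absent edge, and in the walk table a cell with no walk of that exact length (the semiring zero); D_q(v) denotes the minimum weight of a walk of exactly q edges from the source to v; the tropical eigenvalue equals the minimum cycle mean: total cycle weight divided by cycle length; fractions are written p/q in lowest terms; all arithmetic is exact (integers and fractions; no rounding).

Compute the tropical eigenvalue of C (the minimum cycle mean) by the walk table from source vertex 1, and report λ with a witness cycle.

q=0: [∞, 0, ∞, ∞, ∞]
q=1: [6, 3, -7, 8, 3]
q=2: [-8, 1, -4, -5, 6]
q=3: [-5, -13, -6, -17, 4]
q=4: [-7, -11, -20, -14, -10]
q=5: [-21, -12, -18, -18, -8]
Optimal cycle mean attained by: cycle 0->1->2->0, total (-5) + (-7) + (-1), length 3.
Answer: λ = -13/3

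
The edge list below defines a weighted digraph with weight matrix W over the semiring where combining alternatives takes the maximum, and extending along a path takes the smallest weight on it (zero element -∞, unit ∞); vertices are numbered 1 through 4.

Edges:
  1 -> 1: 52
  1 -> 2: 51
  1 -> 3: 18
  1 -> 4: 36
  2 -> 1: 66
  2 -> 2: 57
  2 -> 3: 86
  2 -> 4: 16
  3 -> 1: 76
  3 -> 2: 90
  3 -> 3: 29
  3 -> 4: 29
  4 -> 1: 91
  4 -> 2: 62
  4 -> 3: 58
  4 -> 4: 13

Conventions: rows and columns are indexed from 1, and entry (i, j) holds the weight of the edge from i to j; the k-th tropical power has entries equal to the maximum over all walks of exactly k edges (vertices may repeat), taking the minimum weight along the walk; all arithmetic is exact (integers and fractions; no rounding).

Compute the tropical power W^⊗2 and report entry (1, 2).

W^⊗2:
  [52, 51, 51, 36]
  [76, 86, 57, 36]
  [66, 57, 86, 36]
  [62, 58, 62, 36]
Key observation: the optimum is the walk 1->1->2, with weight 52 min 51 = 51.
Optimal value attained by: walk 1->1->2.
Answer: (W^⊗2)[1][2] = 51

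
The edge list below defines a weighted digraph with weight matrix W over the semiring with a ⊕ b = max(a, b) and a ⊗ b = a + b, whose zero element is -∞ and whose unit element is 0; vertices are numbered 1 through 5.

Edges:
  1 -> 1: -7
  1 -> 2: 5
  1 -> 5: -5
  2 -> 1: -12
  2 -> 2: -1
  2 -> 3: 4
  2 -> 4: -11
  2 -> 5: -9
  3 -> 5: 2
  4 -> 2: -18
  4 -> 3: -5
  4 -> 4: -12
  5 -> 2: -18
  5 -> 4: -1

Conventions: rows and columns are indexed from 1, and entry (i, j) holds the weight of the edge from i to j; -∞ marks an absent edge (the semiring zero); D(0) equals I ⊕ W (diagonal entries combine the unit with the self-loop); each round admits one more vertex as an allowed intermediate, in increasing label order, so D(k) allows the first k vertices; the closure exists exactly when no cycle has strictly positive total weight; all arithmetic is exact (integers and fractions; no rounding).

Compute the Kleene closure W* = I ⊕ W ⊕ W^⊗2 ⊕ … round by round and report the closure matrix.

D(0):
  [0, 5, -∞, -∞, -5]
  [-12, 0, 4, -11, -9]
  [-∞, -∞, 0, -∞, 2]
  [-∞, -18, -5, 0, -∞]
  [-∞, -18, -∞, -1, 0]
D(1):
  [0, 5, -∞, -∞, -5]
  [-12, 0, 4, -11, -9]
  [-∞, -∞, 0, -∞, 2]
  [-∞, -18, -5, 0, -∞]
  [-∞, -18, -∞, -1, 0]
D(2):
  [0, 5, 9, -6, -4]
  [-12, 0, 4, -11, -9]
  [-∞, -∞, 0, -∞, 2]
  [-30, -18, -5, 0, -27]
  [-30, -18, -14, -1, 0]
D(3):
  [0, 5, 9, -6, 11]
  [-12, 0, 4, -11, 6]
  [-∞, -∞, 0, -∞, 2]
  [-30, -18, -5, 0, -3]
  [-30, -18, -14, -1, 0]
D(4):
  [0, 5, 9, -6, 11]
  [-12, 0, 4, -11, 6]
  [-∞, -∞, 0, -∞, 2]
  [-30, -18, -5, 0, -3]
  [-30, -18, -6, -1, 0]
D(5):
  [0, 5, 9, 10, 11]
  [-12, 0, 4, 5, 6]
  [-28, -16, 0, 1, 2]
  [-30, -18, -5, 0, -3]
  [-30, -18, -6, -1, 0]
Answer: W* = [[0, 5, 9, 10, 11], [-12, 0, 4, 5, 6], [-28, -16, 0, 1, 2], [-30, -18, -5, 0, -3], [-30, -18, -6, -1, 0]]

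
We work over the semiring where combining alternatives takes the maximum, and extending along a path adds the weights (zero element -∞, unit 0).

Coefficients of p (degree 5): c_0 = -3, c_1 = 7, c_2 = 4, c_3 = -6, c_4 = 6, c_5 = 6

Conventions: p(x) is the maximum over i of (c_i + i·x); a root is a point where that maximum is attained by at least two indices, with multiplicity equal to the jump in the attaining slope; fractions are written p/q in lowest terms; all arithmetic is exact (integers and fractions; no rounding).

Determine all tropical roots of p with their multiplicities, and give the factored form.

hull edge (i=0, c=-3) to (i=1, c=7): slope 10, span 1
hull edge (i=1, c=7) to (i=5, c=6): slope -1/4, span 4
Factored form: p(x) = 6 ⊗ (x ⊕ (-10)) ⊗ (x ⊕ 1/4) ⊗ (x ⊕ 1/4) ⊗ (x ⊕ 1/4) ⊗ (x ⊕ 1/4)
Answer: roots = -10 (mult 1), 1/4 (mult 4)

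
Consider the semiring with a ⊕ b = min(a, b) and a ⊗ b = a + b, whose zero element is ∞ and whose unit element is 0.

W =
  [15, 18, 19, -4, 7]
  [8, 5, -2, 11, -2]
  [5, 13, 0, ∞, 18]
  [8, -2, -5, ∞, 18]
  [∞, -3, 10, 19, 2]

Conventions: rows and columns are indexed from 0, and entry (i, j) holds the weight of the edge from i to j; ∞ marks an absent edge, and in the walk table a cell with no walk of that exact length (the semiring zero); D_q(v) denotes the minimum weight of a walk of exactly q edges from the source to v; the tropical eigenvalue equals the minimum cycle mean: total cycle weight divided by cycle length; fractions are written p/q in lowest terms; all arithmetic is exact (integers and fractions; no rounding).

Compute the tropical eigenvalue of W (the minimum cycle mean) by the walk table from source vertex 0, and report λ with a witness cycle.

q=0: [0, ∞, ∞, ∞, ∞]
q=1: [15, 18, 19, -4, 7]
q=2: [4, -6, -9, 11, 9]
q=3: [-4, -1, -9, 0, -8]
q=4: [-4, -11, -9, -8, -6]
q=5: [-4, -10, -13, -8, -13]
Optimal cycle mean attained by: cycle 1->4->1, total (-2) + (-3), length 2.
Answer: λ = -5/2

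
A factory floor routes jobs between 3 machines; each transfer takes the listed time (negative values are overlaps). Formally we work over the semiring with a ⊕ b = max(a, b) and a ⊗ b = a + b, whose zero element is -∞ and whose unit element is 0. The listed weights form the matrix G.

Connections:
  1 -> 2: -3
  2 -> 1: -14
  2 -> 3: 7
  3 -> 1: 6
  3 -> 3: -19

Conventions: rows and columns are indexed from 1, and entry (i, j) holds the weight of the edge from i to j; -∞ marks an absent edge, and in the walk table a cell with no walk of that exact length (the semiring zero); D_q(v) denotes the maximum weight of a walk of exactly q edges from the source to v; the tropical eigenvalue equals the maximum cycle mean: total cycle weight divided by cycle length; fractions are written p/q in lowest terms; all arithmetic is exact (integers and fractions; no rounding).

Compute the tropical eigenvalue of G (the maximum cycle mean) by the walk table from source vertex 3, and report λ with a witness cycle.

q=0: [-∞, -∞, 0]
q=1: [6, -∞, -19]
q=2: [-13, 3, -38]
q=3: [-11, -16, 10]
Optimal cycle mean attained by: cycle 1->2->3->1, total (-3) + 7 + 6, length 3.
Answer: λ = 10/3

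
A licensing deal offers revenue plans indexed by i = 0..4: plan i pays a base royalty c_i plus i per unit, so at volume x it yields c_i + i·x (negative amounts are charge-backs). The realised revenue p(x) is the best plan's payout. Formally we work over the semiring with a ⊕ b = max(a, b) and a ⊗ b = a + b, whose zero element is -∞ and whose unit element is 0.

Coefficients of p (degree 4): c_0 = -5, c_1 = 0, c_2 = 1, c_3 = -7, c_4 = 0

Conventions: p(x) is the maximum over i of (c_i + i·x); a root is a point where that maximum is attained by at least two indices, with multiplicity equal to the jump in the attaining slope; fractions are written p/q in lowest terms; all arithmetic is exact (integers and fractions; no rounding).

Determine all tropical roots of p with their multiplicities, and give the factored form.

hull edge (i=0, c=-5) to (i=1, c=0): slope 5, span 1
hull edge (i=1, c=0) to (i=2, c=1): slope 1, span 1
hull edge (i=2, c=1) to (i=4, c=0): slope -1/2, span 2
Factored form: p(x) = 0 ⊗ (x ⊕ (-5)) ⊗ (x ⊕ (-1)) ⊗ (x ⊕ 1/2) ⊗ (x ⊕ 1/2)
Answer: roots = -5 (mult 1), -1 (mult 1), 1/2 (mult 2)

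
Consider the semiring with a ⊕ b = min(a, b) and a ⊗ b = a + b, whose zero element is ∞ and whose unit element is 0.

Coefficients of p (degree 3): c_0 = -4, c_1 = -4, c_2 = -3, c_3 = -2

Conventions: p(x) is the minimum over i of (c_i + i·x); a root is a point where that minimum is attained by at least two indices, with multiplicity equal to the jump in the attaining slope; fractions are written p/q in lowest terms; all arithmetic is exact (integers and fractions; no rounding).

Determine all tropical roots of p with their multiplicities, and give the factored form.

hull edge (i=0, c=-4) to (i=1, c=-4): slope 0, span 1
hull edge (i=1, c=-4) to (i=3, c=-2): slope 1, span 2
Factored form: p(x) = -2 ⊗ (x ⊕ (-1)) ⊗ (x ⊕ (-1)) ⊗ (x ⊕ 0)
Answer: roots = -1 (mult 2), 0 (mult 1)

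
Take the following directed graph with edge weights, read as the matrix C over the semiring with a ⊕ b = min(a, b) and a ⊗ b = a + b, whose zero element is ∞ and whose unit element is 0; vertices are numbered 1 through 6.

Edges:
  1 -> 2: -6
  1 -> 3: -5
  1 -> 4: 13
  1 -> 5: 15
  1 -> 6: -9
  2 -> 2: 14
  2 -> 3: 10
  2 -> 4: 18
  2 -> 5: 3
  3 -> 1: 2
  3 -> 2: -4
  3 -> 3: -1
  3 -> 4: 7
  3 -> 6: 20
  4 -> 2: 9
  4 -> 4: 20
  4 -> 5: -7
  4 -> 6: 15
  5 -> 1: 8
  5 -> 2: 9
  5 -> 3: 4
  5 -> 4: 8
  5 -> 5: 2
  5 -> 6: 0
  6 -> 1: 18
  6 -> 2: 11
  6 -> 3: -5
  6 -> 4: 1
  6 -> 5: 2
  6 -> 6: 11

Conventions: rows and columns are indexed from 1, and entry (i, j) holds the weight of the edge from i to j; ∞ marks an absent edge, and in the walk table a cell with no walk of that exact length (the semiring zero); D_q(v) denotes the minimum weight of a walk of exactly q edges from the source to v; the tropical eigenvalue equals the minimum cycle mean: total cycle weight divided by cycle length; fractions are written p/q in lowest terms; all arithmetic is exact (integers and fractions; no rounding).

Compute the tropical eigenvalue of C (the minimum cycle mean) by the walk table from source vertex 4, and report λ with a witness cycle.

q=0: [∞, ∞, ∞, 0, ∞, ∞]
q=1: [∞, 9, ∞, 20, -7, 15]
q=2: [1, 2, -3, 1, -5, -7]
q=3: [-1, -7, -12, -6, -6, -8]
q=4: [-10, -16, -13, -7, -13, -10]
q=5: [-11, -17, -15, -9, -14, -19]
q=6: [-13, -19, -24, -18, -17, -20]
Optimal cycle mean attained by: cycle 1->6->3->1, total (-9) + (-5) + 2, length 3.
Answer: λ = -4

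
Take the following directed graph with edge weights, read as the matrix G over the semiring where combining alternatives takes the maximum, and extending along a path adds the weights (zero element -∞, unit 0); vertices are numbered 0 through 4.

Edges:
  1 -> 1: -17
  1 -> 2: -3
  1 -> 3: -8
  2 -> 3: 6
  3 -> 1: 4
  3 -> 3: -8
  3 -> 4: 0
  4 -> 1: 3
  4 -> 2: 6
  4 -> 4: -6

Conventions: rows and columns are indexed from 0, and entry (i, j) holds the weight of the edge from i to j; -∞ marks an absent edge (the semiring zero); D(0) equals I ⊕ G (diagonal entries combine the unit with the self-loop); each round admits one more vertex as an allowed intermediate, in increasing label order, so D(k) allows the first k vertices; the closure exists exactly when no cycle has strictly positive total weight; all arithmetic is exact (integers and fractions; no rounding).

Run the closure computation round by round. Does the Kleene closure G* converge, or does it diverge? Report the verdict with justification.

D(0):
  [0, -∞, -∞, -∞, -∞]
  [-∞, 0, -3, -8, -∞]
  [-∞, -∞, 0, 6, -∞]
  [-∞, 4, -∞, 0, 0]
  [-∞, 3, 6, -∞, 0]
D(1):
  [0, -∞, -∞, -∞, -∞]
  [-∞, 0, -3, -8, -∞]
  [-∞, -∞, 0, 6, -∞]
  [-∞, 4, -∞, 0, 0]
  [-∞, 3, 6, -∞, 0]
D(2):
  [0, -∞, -∞, -∞, -∞]
  [-∞, 0, -3, -8, -∞]
  [-∞, -∞, 0, 6, -∞]
  [-∞, 4, 1, 0, 0]
  [-∞, 3, 6, -5, 0]
Detection: at round 3, diagonal entry (3, 3) turns strictly positive.
Key observation: the cycle 3->1->2->3 has total weight 4 + (-3) + 6, which is strictly positive.
Answer: DIVERGES — positive cycle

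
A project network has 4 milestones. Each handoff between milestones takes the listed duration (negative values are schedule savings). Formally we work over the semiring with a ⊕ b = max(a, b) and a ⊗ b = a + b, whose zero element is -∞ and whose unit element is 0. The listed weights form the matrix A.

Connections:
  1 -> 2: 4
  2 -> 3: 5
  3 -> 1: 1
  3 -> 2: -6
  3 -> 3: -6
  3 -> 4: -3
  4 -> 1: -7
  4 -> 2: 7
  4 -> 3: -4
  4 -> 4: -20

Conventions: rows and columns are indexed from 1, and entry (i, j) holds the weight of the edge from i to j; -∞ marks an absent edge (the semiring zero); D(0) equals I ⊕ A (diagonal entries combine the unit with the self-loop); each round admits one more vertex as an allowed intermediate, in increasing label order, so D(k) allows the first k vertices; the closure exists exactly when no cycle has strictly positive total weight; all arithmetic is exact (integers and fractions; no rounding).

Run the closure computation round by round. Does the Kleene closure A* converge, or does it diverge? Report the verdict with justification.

D(0):
  [0, 4, -∞, -∞]
  [-∞, 0, 5, -∞]
  [1, -6, 0, -3]
  [-7, 7, -4, 0]
D(1):
  [0, 4, -∞, -∞]
  [-∞, 0, 5, -∞]
  [1, 5, 0, -3]
  [-7, 7, -4, 0]
Detection: at round 2, diagonal entry (3, 3) turns strictly positive.
Key observation: the cycle 3->1->2->3 has total weight 1 + 4 + 5, which is strictly positive.
Answer: DIVERGES — positive cycle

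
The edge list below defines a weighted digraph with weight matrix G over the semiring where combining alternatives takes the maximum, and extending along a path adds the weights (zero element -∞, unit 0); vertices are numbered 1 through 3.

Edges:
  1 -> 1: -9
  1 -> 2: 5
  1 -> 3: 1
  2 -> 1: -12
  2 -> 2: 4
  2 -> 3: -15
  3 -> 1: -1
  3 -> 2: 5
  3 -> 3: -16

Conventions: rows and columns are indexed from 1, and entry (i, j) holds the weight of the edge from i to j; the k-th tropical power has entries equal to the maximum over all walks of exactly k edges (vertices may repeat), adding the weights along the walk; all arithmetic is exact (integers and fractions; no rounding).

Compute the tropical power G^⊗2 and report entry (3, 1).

G^⊗2:
  [0, 9, -8]
  [-8, 8, -11]
  [-7, 9, 0]
Key observation: the optimum is the walk 3->2->1, with weight 5 + (-12) = -7.
Optimal value attained by: walk 3->2->1.
Answer: (G^⊗2)[3][1] = -7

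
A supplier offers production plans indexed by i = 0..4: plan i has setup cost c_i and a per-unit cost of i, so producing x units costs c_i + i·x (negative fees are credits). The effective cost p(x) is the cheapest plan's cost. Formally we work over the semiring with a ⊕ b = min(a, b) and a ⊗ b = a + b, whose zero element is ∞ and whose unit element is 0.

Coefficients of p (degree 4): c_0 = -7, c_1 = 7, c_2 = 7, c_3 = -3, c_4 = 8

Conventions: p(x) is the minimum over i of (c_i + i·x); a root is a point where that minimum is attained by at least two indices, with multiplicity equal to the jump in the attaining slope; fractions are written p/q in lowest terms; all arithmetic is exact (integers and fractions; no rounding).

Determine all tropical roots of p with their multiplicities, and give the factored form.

hull edge (i=0, c=-7) to (i=3, c=-3): slope 4/3, span 3
hull edge (i=3, c=-3) to (i=4, c=8): slope 11, span 1
Factored form: p(x) = 8 ⊗ (x ⊕ (-11)) ⊗ (x ⊕ (-4/3)) ⊗ (x ⊕ (-4/3)) ⊗ (x ⊕ (-4/3))
Answer: roots = -11 (mult 1), -4/3 (mult 3)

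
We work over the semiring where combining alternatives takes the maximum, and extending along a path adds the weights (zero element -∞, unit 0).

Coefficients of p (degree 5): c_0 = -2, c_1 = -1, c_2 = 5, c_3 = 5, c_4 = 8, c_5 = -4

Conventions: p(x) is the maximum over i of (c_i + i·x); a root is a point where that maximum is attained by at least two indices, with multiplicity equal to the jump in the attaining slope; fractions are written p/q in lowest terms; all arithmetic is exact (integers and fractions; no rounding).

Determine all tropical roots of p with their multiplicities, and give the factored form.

hull edge (i=0, c=-2) to (i=2, c=5): slope 7/2, span 2
hull edge (i=2, c=5) to (i=4, c=8): slope 3/2, span 2
hull edge (i=4, c=8) to (i=5, c=-4): slope -12, span 1
Factored form: p(x) = -4 ⊗ (x ⊕ (-7/2)) ⊗ (x ⊕ (-7/2)) ⊗ (x ⊕ (-3/2)) ⊗ (x ⊕ (-3/2)) ⊗ (x ⊕ 12)
Answer: roots = -7/2 (mult 2), -3/2 (mult 2), 12 (mult 1)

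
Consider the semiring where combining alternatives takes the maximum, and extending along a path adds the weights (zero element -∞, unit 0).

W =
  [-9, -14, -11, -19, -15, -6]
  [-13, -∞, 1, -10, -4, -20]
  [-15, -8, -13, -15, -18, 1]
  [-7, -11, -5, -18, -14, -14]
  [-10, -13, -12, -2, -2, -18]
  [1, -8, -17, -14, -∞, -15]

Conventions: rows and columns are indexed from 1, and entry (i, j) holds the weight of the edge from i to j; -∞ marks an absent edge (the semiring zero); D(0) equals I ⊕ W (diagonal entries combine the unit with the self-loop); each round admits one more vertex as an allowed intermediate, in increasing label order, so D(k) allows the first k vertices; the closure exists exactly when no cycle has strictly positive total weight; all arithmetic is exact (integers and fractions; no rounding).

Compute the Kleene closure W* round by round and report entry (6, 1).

D(0):
  [0, -14, -11, -19, -15, -6]
  [-13, 0, 1, -10, -4, -20]
  [-15, -8, 0, -15, -18, 1]
  [-7, -11, -5, 0, -14, -14]
  [-10, -13, -12, -2, 0, -18]
  [1, -8, -17, -14, -∞, 0]
D(1):
  [0, -14, -11, -19, -15, -6]
  [-13, 0, 1, -10, -4, -19]
  [-15, -8, 0, -15, -18, 1]
  [-7, -11, -5, 0, -14, -13]
  [-10, -13, -12, -2, 0, -16]
  [1, -8, -10, -14, -14, 0]
D(2):
  [0, -14, -11, -19, -15, -6]
  [-13, 0, 1, -10, -4, -19]
  [-15, -8, 0, -15, -12, 1]
  [-7, -11, -5, 0, -14, -13]
  [-10, -13, -12, -2, 0, -16]
  [1, -8, -7, -14, -12, 0]
D(3):
  [0, -14, -11, -19, -15, -6]
  [-13, 0, 1, -10, -4, 2]
  [-15, -8, 0, -15, -12, 1]
  [-7, -11, -5, 0, -14, -4]
  [-10, -13, -12, -2, 0, -11]
  [1, -8, -7, -14, -12, 0]
D(4):
  [0, -14, -11, -19, -15, -6]
  [-13, 0, 1, -10, -4, 2]
  [-15, -8, 0, -15, -12, 1]
  [-7, -11, -5, 0, -14, -4]
  [-9, -13, -7, -2, 0, -6]
  [1, -8, -7, -14, -12, 0]
D(5):
  [0, -14, -11, -17, -15, -6]
  [-13, 0, 1, -6, -4, 2]
  [-15, -8, 0, -14, -12, 1]
  [-7, -11, -5, 0, -14, -4]
  [-9, -13, -7, -2, 0, -6]
  [1, -8, -7, -14, -12, 0]
D(6):
  [0, -14, -11, -17, -15, -6]
  [3, 0, 1, -6, -4, 2]
  [2, -7, 0, -13, -11, 1]
  [-3, -11, -5, 0, -14, -4]
  [-5, -13, -7, -2, 0, -6]
  [1, -8, -7, -14, -12, 0]
Answer: W*[6][1] = 1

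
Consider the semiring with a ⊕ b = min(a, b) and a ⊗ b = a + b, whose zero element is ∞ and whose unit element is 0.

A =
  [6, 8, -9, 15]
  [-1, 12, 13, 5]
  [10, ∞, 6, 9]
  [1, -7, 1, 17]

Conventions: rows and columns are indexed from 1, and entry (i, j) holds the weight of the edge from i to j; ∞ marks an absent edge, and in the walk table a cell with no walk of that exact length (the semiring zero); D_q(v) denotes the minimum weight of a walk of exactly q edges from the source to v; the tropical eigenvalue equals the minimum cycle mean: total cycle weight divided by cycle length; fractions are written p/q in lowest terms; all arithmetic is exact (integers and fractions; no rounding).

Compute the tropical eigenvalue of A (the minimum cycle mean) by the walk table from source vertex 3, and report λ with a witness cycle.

q=0: [∞, ∞, 0, ∞]
q=1: [10, ∞, 6, 9]
q=2: [10, 2, 1, 15]
q=3: [1, 8, 1, 7]
q=4: [7, 0, -8, 10]
Optimal cycle mean attained by: cycle 1->3->4->2->1, total (-9) + 9 + (-7) + (-1), length 4.
Answer: λ = -2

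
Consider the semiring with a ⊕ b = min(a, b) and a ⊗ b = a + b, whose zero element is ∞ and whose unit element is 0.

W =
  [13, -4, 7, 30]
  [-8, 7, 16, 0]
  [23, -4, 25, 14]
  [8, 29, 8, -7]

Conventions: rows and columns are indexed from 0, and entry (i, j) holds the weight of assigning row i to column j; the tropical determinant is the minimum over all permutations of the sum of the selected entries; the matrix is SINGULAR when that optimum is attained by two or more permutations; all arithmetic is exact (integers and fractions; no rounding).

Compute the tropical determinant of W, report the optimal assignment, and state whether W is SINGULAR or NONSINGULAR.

σ = (0, 1, 2, 3): 13 + 7 + 25 + (-7) = 38
σ = (0, 1, 3, 2): 13 + 7 + 14 + 8 = 42
σ = (0, 2, 1, 3): 13 + 16 + (-4) + (-7) = 18
σ = (0, 2, 3, 1): 13 + 16 + 14 + 29 = 72
σ = (0, 3, 1, 2): 13 + 0 + (-4) + 8 = 17
σ = (0, 3, 2, 1): 13 + 0 + 25 + 29 = 67
σ = (1, 0, 2, 3): (-4) + (-8) + 25 + (-7) = 6
σ = (1, 0, 3, 2): (-4) + (-8) + 14 + 8 = 10
σ = (1, 2, 0, 3): (-4) + 16 + 23 + (-7) = 28
σ = (1, 2, 3, 0): (-4) + 16 + 14 + 8 = 34
σ = (1, 3, 0, 2): (-4) + 0 + 23 + 8 = 27
σ = (1, 3, 2, 0): (-4) + 0 + 25 + 8 = 29
σ = (2, 0, 1, 3): 7 + (-8) + (-4) + (-7) = -12
σ = (2, 0, 3, 1): 7 + (-8) + 14 + 29 = 42
σ = (2, 1, 0, 3): 7 + 7 + 23 + (-7) = 30
σ = (2, 1, 3, 0): 7 + 7 + 14 + 8 = 36
σ = (2, 3, 0, 1): 7 + 0 + 23 + 29 = 59
σ = (2, 3, 1, 0): 7 + 0 + (-4) + 8 = 11
σ = (3, 0, 1, 2): 30 + (-8) + (-4) + 8 = 26
σ = (3, 0, 2, 1): 30 + (-8) + 25 + 29 = 76
σ = (3, 1, 0, 2): 30 + 7 + 23 + 8 = 68
σ = (3, 1, 2, 0): 30 + 7 + 25 + 8 = 70
σ = (3, 2, 0, 1): 30 + 16 + 23 + 29 = 98
σ = (3, 2, 1, 0): 30 + 16 + (-4) + 8 = 50
Optimal value attained by: σ = (2, 0, 1, 3).
Answer: det⊕(W) = -12; verdict: NONSINGULAR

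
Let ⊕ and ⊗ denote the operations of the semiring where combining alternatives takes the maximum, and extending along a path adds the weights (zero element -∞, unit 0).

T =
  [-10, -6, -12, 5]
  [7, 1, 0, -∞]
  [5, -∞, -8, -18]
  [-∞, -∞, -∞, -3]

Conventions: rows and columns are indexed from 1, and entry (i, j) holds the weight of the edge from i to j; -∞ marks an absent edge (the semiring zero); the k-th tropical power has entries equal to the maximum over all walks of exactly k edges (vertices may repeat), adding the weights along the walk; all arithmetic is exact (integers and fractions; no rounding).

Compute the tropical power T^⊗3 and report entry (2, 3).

T^⊗2:
  [1, -5, -6, 2]
  [8, 2, 1, 12]
  [-3, -1, -7, 10]
  [-∞, -∞, -∞, -6]
T^⊗3:
  [2, -4, -5, 6]
  [9, 3, 2, 13]
  [6, 0, -1, 7]
  [-∞, -∞, -∞, -9]
Key observation: the optimum is the walk 2->2->2->3, with weight 1 + 1 + 0 = 2.
Optimal value attained by: walk 2->2->2->3.
Answer: (T^⊗3)[2][3] = 2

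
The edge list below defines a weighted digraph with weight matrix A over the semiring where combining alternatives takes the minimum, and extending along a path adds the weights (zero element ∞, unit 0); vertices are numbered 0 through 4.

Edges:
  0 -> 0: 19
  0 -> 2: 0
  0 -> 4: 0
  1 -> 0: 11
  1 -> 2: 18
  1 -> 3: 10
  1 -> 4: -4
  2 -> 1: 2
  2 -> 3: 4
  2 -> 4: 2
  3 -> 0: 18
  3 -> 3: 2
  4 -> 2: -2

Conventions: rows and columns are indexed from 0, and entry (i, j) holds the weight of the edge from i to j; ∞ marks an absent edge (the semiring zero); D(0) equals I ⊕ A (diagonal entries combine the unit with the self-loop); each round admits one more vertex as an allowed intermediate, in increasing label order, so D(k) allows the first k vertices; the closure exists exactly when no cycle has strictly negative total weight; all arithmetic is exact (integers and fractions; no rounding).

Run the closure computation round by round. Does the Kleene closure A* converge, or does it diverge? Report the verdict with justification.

D(0):
  [0, ∞, 0, ∞, 0]
  [11, 0, 18, 10, -4]
  [∞, 2, 0, 4, 2]
  [18, ∞, ∞, 0, ∞]
  [∞, ∞, -2, ∞, 0]
D(1):
  [0, ∞, 0, ∞, 0]
  [11, 0, 11, 10, -4]
  [∞, 2, 0, 4, 2]
  [18, ∞, 18, 0, 18]
  [∞, ∞, -2, ∞, 0]
D(2):
  [0, ∞, 0, ∞, 0]
  [11, 0, 11, 10, -4]
  [13, 2, 0, 4, -2]
  [18, ∞, 18, 0, 18]
  [∞, ∞, -2, ∞, 0]
Detection: at round 3, diagonal entry (4, 4) turns strictly negative.
Key observation: the cycle 4->2->1->4 has total weight (-2) + 2 + (-4), which is strictly negative.
Answer: DIVERGES — negative cycle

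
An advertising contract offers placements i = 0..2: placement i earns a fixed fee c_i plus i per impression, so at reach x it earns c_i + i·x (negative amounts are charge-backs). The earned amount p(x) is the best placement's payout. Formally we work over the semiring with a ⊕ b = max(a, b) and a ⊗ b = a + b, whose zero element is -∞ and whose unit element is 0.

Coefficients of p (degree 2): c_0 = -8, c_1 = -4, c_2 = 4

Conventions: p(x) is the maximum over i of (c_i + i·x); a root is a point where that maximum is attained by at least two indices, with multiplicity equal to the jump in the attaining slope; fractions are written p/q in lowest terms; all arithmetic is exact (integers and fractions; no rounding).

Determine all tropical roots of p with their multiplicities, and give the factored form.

hull edge (i=0, c=-8) to (i=2, c=4): slope 6, span 2
Factored form: p(x) = 4 ⊗ (x ⊕ (-6)) ⊗ (x ⊕ (-6))
Answer: roots = -6 (mult 2)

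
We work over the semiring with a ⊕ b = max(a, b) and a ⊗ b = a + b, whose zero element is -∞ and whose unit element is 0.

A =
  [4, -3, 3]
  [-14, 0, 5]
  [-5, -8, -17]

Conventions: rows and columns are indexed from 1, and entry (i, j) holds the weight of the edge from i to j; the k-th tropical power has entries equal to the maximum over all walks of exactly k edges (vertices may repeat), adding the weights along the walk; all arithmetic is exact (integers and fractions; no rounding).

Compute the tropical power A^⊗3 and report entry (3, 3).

A^⊗2:
  [8, 1, 7]
  [0, 0, 5]
  [-1, -8, -2]
A^⊗3:
  [12, 5, 11]
  [4, 0, 5]
  [3, -4, 2]
Key observation: the optimum is the walk 3->1->1->3, with weight (-5) + 4 + 3 = 2.
Optimal value attained by: walk 3->1->1->3.
Answer: (A^⊗3)[3][3] = 2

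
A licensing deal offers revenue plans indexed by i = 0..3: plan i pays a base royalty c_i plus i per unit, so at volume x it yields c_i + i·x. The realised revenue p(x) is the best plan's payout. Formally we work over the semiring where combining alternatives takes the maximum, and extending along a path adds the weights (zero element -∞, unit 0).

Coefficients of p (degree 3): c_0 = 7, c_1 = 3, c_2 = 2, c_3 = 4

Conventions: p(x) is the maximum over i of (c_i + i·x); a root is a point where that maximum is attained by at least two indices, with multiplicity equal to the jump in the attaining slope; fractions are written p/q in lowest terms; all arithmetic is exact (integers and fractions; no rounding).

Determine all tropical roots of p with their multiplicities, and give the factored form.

hull edge (i=0, c=7) to (i=3, c=4): slope -1, span 3
Factored form: p(x) = 4 ⊗ (x ⊕ 1) ⊗ (x ⊕ 1) ⊗ (x ⊕ 1)
Answer: roots = 1 (mult 3)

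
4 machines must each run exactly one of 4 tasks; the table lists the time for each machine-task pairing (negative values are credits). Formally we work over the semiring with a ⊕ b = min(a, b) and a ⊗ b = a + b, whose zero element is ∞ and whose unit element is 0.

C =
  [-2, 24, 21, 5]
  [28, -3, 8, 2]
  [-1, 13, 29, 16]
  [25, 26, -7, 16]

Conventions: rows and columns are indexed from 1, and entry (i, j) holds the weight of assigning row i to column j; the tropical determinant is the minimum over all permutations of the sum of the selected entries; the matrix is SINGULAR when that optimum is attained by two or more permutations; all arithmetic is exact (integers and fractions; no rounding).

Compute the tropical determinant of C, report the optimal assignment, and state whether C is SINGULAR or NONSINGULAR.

σ = (1, 2, 3, 4): (-2) + (-3) + 29 + 16 = 40
σ = (1, 2, 4, 3): (-2) + (-3) + 16 + (-7) = 4
σ = (1, 3, 2, 4): (-2) + 8 + 13 + 16 = 35
σ = (1, 3, 4, 2): (-2) + 8 + 16 + 26 = 48
σ = (1, 4, 2, 3): (-2) + 2 + 13 + (-7) = 6
σ = (1, 4, 3, 2): (-2) + 2 + 29 + 26 = 55
σ = (2, 1, 3, 4): 24 + 28 + 29 + 16 = 97
σ = (2, 1, 4, 3): 24 + 28 + 16 + (-7) = 61
σ = (2, 3, 1, 4): 24 + 8 + (-1) + 16 = 47
σ = (2, 3, 4, 1): 24 + 8 + 16 + 25 = 73
σ = (2, 4, 1, 3): 24 + 2 + (-1) + (-7) = 18
σ = (2, 4, 3, 1): 24 + 2 + 29 + 25 = 80
σ = (3, 1, 2, 4): 21 + 28 + 13 + 16 = 78
σ = (3, 1, 4, 2): 21 + 28 + 16 + 26 = 91
σ = (3, 2, 1, 4): 21 + (-3) + (-1) + 16 = 33
σ = (3, 2, 4, 1): 21 + (-3) + 16 + 25 = 59
σ = (3, 4, 1, 2): 21 + 2 + (-1) + 26 = 48
σ = (3, 4, 2, 1): 21 + 2 + 13 + 25 = 61
σ = (4, 1, 2, 3): 5 + 28 + 13 + (-7) = 39
σ = (4, 1, 3, 2): 5 + 28 + 29 + 26 = 88
σ = (4, 2, 1, 3): 5 + (-3) + (-1) + (-7) = -6
σ = (4, 2, 3, 1): 5 + (-3) + 29 + 25 = 56
σ = (4, 3, 1, 2): 5 + 8 + (-1) + 26 = 38
σ = (4, 3, 2, 1): 5 + 8 + 13 + 25 = 51
Optimal value attained by: σ = (4, 2, 1, 3).
Answer: det⊕(C) = -6; verdict: NONSINGULAR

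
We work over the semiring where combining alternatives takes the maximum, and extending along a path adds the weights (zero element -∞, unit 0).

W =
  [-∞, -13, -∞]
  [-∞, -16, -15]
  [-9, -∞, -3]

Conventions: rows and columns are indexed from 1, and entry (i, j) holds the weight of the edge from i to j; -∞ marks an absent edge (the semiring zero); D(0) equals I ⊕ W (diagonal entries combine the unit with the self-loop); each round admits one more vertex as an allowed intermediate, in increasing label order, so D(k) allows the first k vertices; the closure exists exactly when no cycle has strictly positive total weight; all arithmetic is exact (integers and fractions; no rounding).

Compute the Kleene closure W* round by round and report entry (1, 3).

D(0):
  [0, -13, -∞]
  [-∞, 0, -15]
  [-9, -∞, 0]
D(1):
  [0, -13, -∞]
  [-∞, 0, -15]
  [-9, -22, 0]
D(2):
  [0, -13, -28]
  [-∞, 0, -15]
  [-9, -22, 0]
D(3):
  [0, -13, -28]
  [-24, 0, -15]
  [-9, -22, 0]
Answer: W*[1][3] = -28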